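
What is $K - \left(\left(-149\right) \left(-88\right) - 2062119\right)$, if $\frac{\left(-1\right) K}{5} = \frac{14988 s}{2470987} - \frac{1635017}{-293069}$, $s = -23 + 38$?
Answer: $\frac{1483808232192248926}{724169689103} \approx 2.049 \cdot 10^{6}$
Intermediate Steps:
$s = 15$
$K = - \frac{20529967621795}{724169689103}$ ($K = - 5 \left(\frac{14988 \cdot 15}{2470987} - \frac{1635017}{-293069}\right) = - 5 \left(224820 \cdot \frac{1}{2470987} - - \frac{1635017}{293069}\right) = - 5 \left(\frac{224820}{2470987} + \frac{1635017}{293069}\right) = \left(-5\right) \frac{4105993524359}{724169689103} = - \frac{20529967621795}{724169689103} \approx -28.35$)
$K - \left(\left(-149\right) \left(-88\right) - 2062119\right) = - \frac{20529967621795}{724169689103} - \left(\left(-149\right) \left(-88\right) - 2062119\right) = - \frac{20529967621795}{724169689103} - \left(13112 - 2062119\right) = - \frac{20529967621795}{724169689103} - -2049007 = - \frac{20529967621795}{724169689103} + 2049007 = \frac{1483808232192248926}{724169689103}$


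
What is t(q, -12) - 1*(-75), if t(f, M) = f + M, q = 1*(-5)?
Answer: 58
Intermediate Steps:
q = -5
t(f, M) = M + f
t(q, -12) - 1*(-75) = (-12 - 5) - 1*(-75) = -17 + 75 = 58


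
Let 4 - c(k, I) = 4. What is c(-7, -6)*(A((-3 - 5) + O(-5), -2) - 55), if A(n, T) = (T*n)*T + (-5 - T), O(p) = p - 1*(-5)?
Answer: 0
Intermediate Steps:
c(k, I) = 0 (c(k, I) = 4 - 1*4 = 4 - 4 = 0)
O(p) = 5 + p (O(p) = p + 5 = 5 + p)
A(n, T) = -5 - T + n*T² (A(n, T) = n*T² + (-5 - T) = -5 - T + n*T²)
c(-7, -6)*(A((-3 - 5) + O(-5), -2) - 55) = 0*((-5 - 1*(-2) + ((-3 - 5) + (5 - 5))*(-2)²) - 55) = 0*((-5 + 2 + (-8 + 0)*4) - 55) = 0*((-5 + 2 - 8*4) - 55) = 0*((-5 + 2 - 32) - 55) = 0*(-35 - 55) = 0*(-90) = 0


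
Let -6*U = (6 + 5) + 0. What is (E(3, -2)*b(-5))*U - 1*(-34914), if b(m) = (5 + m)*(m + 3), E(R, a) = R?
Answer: 34914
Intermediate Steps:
U = -11/6 (U = -((6 + 5) + 0)/6 = -(11 + 0)/6 = -⅙*11 = -11/6 ≈ -1.8333)
b(m) = (3 + m)*(5 + m) (b(m) = (5 + m)*(3 + m) = (3 + m)*(5 + m))
(E(3, -2)*b(-5))*U - 1*(-34914) = (3*(15 + (-5)² + 8*(-5)))*(-11/6) - 1*(-34914) = (3*(15 + 25 - 40))*(-11/6) + 34914 = (3*0)*(-11/6) + 34914 = 0*(-11/6) + 34914 = 0 + 34914 = 34914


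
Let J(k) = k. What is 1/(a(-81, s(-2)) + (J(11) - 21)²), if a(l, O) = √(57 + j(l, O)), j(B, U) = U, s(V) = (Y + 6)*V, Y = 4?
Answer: 100/9963 - √37/9963 ≈ 0.0094266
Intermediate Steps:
s(V) = 10*V (s(V) = (4 + 6)*V = 10*V)
a(l, O) = √(57 + O)
1/(a(-81, s(-2)) + (J(11) - 21)²) = 1/(√(57 + 10*(-2)) + (11 - 21)²) = 1/(√(57 - 20) + (-10)²) = 1/(√37 + 100) = 1/(100 + √37)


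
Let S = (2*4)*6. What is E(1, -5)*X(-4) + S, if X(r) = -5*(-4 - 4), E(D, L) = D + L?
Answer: -112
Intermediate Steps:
S = 48 (S = 8*6 = 48)
X(r) = 40 (X(r) = -5*(-8) = 40)
E(1, -5)*X(-4) + S = (1 - 5)*40 + 48 = -4*40 + 48 = -160 + 48 = -112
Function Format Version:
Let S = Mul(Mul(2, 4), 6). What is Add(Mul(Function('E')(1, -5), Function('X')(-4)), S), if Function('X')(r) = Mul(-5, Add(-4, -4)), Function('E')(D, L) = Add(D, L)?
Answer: -112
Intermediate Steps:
S = 48 (S = Mul(8, 6) = 48)
Function('X')(r) = 40 (Function('X')(r) = Mul(-5, -8) = 40)
Add(Mul(Function('E')(1, -5), Function('X')(-4)), S) = Add(Mul(Add(1, -5), 40), 48) = Add(Mul(-4, 40), 48) = Add(-160, 48) = -112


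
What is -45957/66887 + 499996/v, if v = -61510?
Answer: -18135023761/2057109685 ≈ -8.8158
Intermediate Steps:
-45957/66887 + 499996/v = -45957/66887 + 499996/(-61510) = -45957*1/66887 + 499996*(-1/61510) = -45957/66887 - 249998/30755 = -18135023761/2057109685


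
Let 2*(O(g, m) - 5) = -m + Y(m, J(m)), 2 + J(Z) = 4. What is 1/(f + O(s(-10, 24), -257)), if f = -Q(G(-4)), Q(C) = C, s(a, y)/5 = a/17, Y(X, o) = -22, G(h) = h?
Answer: 2/253 ≈ 0.0079051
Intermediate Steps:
J(Z) = 2 (J(Z) = -2 + 4 = 2)
s(a, y) = 5*a/17 (s(a, y) = 5*(a/17) = 5*a/17)
O(g, m) = -6 - m/2 (O(g, m) = 5 + (-m - 22)/2 = 5 + (-22 - m)/2 = 5 + (-11 - m/2) = -6 - m/2)
f = 4 (f = -1*(-4) = 4)
1/(f + O(s(-10, 24), -257)) = 1/(4 + (-6 - 1/2*(-257))) = 1/(4 + (-6 + 257/2)) = 1/(4 + 245/2) = 1/(253/2) = 2/253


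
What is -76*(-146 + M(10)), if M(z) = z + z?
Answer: 9576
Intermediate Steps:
M(z) = 2*z
-76*(-146 + M(10)) = -76*(-146 + 2*10) = -76*(-146 + 20) = -76*(-126) = 9576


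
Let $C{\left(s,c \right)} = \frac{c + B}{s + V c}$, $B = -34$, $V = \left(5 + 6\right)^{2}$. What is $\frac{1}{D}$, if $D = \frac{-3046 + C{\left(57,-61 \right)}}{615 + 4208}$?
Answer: $- \frac{35323652}{22308809} \approx -1.5834$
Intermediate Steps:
$V = 121$ ($V = 11^{2} = 121$)
$C{\left(s,c \right)} = \frac{-34 + c}{s + 121 c}$ ($C{\left(s,c \right)} = \frac{c - 34}{s + 121 c} = \frac{-34 + c}{s + 121 c}$)
$D = - \frac{22308809}{35323652}$ ($D = \frac{-3046 + \frac{-34 - 61}{57 + 121 \left(-61\right)}}{615 + 4208} = \frac{-3046 + \frac{1}{57 - 7381} \left(-95\right)}{4823} = \left(-3046 + \frac{1}{-7324} \left(-95\right)\right) \frac{1}{4823} = \left(-3046 - - \frac{95}{7324}\right) \frac{1}{4823} = \left(-3046 + \frac{95}{7324}\right) \frac{1}{4823} = \left(- \frac{22308809}{7324}\right) \frac{1}{4823} = - \frac{22308809}{35323652} \approx -0.63155$)
$\frac{1}{D} = \frac{1}{- \frac{22308809}{35323652}} = - \frac{35323652}{22308809}$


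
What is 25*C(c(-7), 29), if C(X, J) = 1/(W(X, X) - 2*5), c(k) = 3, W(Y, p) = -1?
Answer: -25/11 ≈ -2.2727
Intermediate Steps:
C(X, J) = -1/11 (C(X, J) = 1/(-1 - 2*5) = 1/(-1 - 10) = 1/(-11) = -1/11)
25*C(c(-7), 29) = 25*(-1/11) = -25/11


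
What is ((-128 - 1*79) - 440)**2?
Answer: 418609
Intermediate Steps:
((-128 - 1*79) - 440)**2 = ((-128 - 79) - 440)**2 = (-207 - 440)**2 = (-647)**2 = 418609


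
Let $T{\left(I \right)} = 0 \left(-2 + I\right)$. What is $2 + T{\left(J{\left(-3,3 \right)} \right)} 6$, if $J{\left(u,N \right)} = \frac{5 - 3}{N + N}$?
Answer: $2$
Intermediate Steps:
$J{\left(u,N \right)} = \frac{1}{N}$ ($J{\left(u,N \right)} = \frac{2}{2 N} = 2 \frac{1}{2 N} = \frac{1}{N}$)
$T{\left(I \right)} = 0$
$2 + T{\left(J{\left(-3,3 \right)} \right)} 6 = 2 + 0 \cdot 6 = 2 + 0 = 2$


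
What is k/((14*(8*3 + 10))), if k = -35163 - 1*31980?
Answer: -67143/476 ≈ -141.06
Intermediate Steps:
k = -67143 (k = -35163 - 31980 = -67143)
k/((14*(8*3 + 10))) = -67143*1/(14*(8*3 + 10)) = -67143*1/(14*(24 + 10)) = -67143/(14*34) = -67143/476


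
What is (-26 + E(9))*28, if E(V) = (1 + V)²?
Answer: 2072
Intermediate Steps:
(-26 + E(9))*28 = (-26 + (1 + 9)²)*28 = (-26 + 10²)*28 = (-26 + 100)*28 = 74*28 = 2072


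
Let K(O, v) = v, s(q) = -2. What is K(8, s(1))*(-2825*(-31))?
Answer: -175150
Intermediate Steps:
K(8, s(1))*(-2825*(-31)) = -(-5650)*(-31) = -2*87575 = -175150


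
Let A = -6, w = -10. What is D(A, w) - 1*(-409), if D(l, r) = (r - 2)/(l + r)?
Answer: 1639/4 ≈ 409.75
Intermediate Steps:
D(l, r) = (-2 + r)/(l + r)
D(A, w) - 1*(-409) = (-2 - 10)/(-6 - 10) - 1*(-409) = -12/(-16) + 409 = -1/16*(-12) + 409 = ¾ + 409 = 1639/4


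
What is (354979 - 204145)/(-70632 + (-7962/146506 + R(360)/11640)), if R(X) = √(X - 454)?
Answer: -3872825081149129780783579200/1813553917577460685705173623 - 4710565683688444920*I*√94/1813553917577460685705173623 ≈ -2.1355 - 2.5183e-8*I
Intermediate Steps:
R(X) = √(-454 + X)
(354979 - 204145)/(-70632 + (-7962/146506 + R(360)/11640)) = (354979 - 204145)/(-70632 + (-7962/146506 + √(-454 + 360)/11640)) = 150834/(-70632 + (-7962*1/146506 + √(-94)*(1/11640))) = 150834/(-70632 + (-3981/73253 + (I*√94)*(1/11640))) = 150834/(-70632 + (-3981/73253 + I*√94/11640)) = 150834/(-5174009877/73253 + I*√94/11640)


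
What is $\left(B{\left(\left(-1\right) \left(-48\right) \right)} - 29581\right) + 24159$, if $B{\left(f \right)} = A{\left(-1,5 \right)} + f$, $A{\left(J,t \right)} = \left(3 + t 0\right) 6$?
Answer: $-5356$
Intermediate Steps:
$A{\left(J,t \right)} = 18$ ($A{\left(J,t \right)} = \left(3 + 0\right) 6 = 3 \cdot 6 = 18$)
$B{\left(f \right)} = 18 + f$
$\left(B{\left(\left(-1\right) \left(-48\right) \right)} - 29581\right) + 24159 = \left(\left(18 - -48\right) - 29581\right) + 24159 = \left(\left(18 + 48\right) - 29581\right) + 24159 = \left(66 - 29581\right) + 24159 = -29515 + 24159 = -5356$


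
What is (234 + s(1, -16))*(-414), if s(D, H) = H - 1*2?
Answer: -89424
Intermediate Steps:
s(D, H) = -2 + H (s(D, H) = H - 2 = -2 + H)
(234 + s(1, -16))*(-414) = (234 + (-2 - 16))*(-414) = (234 - 18)*(-414) = 216*(-414) = -89424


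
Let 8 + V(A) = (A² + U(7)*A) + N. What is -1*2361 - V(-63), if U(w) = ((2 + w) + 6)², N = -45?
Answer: 7898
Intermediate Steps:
U(w) = (8 + w)²
V(A) = -53 + A² + 225*A (V(A) = -8 + ((A² + (8 + 7)²*A) - 45) = -8 + ((A² + 15²*A) - 45) = -8 + ((A² + 225*A) - 45) = -8 + (-45 + A² + 225*A) = -53 + A² + 225*A)
-1*2361 - V(-63) = -1*2361 - (-53 + (-63)² + 225*(-63)) = -2361 - (-53 + 3969 - 14175) = -2361 - 1*(-10259) = -2361 + 10259 = 7898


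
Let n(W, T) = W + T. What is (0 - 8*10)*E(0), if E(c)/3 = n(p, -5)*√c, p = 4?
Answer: 0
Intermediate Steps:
n(W, T) = T + W
E(c) = -3*√c (E(c) = 3*((-5 + 4)*√c) = 3*(-√c) = -3*√c)
(0 - 8*10)*E(0) = (0 - 8*10)*(-3*√0) = (0 - 80)*(-3*0) = -80*0 = 0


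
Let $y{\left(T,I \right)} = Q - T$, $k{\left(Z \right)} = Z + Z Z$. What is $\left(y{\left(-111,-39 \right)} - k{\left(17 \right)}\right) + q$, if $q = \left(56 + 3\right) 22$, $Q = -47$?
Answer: $1056$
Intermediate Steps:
$k{\left(Z \right)} = Z + Z^{2}$
$q = 1298$ ($q = 59 \cdot 22 = 1298$)
$y{\left(T,I \right)} = -47 - T$
$\left(y{\left(-111,-39 \right)} - k{\left(17 \right)}\right) + q = \left(\left(-47 - -111\right) - 17 \left(1 + 17\right)\right) + 1298 = \left(\left(-47 + 111\right) - 17 \cdot 18\right) + 1298 = \left(64 - 306\right) + 1298 = -242 + 1298 = 1056$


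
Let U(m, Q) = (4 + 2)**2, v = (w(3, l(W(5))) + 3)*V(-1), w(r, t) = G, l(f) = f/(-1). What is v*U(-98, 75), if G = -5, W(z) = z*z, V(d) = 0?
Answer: 0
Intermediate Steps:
W(z) = z**2
l(f) = -f (l(f) = f*(-1) = -f)
w(r, t) = -5
v = 0 (v = (-5 + 3)*0 = -2*0 = 0)
U(m, Q) = 36 (U(m, Q) = 6**2 = 36)
v*U(-98, 75) = 0*36 = 0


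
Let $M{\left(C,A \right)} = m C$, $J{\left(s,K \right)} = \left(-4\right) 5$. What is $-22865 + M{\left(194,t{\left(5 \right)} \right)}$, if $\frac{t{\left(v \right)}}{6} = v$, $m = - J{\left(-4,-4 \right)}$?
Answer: $-18985$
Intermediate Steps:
$J{\left(s,K \right)} = -20$
$m = 20$ ($m = \left(-1\right) \left(-20\right) = 20$)
$t{\left(v \right)} = 6 v$
$M{\left(C,A \right)} = 20 C$
$-22865 + M{\left(194,t{\left(5 \right)} \right)} = -22865 + 20 \cdot 194 = -22865 + 3880 = -18985$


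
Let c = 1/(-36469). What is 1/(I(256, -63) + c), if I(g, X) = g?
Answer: 36469/9336063 ≈ 0.0039063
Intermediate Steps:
c = -1/36469 ≈ -2.7421e-5
1/(I(256, -63) + c) = 1/(256 - 1/36469) = 1/(9336063/36469) = 36469/9336063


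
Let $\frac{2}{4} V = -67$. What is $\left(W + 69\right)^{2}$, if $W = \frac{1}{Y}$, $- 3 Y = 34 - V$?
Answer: $\frac{14922769}{3136} \approx 4758.5$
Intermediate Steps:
$V = -134$ ($V = 2 \left(-67\right) = -134$)
$Y = -56$ ($Y = - \frac{34 - -134}{3} = - \frac{34 + 134}{3} = \left(- \frac{1}{3}\right) 168 = -56$)
$W = - \frac{1}{56}$ ($W = \frac{1}{-56} = - \frac{1}{56} \approx -0.017857$)
$\left(W + 69\right)^{2} = \left(- \frac{1}{56} + 69\right)^{2} = \left(\frac{3863}{56}\right)^{2} = \frac{14922769}{3136}$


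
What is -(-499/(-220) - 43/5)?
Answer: 1393/220 ≈ 6.3318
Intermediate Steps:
-(-499/(-220) - 43/5) = -(-499*(-1/220) - 43*1/5) = -(499/220 - 43/5) = -1*(-1393/220) = 1393/220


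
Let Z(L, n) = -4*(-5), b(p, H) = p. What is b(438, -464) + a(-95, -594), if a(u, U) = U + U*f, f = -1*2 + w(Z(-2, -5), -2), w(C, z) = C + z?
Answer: -9660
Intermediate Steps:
Z(L, n) = 20
f = 16 (f = -1*2 + (20 - 2) = -2 + 18 = 16)
a(u, U) = 17*U (a(u, U) = U + U*16 = U + 16*U = 17*U)
b(438, -464) + a(-95, -594) = 438 + 17*(-594) = 438 - 10098 = -9660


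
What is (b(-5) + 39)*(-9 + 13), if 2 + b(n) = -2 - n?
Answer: 160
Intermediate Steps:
b(n) = -4 - n (b(n) = -2 + (-2 - n) = -4 - n)
(b(-5) + 39)*(-9 + 13) = ((-4 - 1*(-5)) + 39)*(-9 + 13) = ((-4 + 5) + 39)*4 = (1 + 39)*4 = 40*4 = 160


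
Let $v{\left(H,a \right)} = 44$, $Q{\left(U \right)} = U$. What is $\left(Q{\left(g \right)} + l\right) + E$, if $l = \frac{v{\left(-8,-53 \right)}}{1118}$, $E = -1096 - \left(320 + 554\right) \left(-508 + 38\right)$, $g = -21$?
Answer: $\frac{229001639}{559} \approx 4.0966 \cdot 10^{5}$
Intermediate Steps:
$E = 409684$ ($E = -1096 - 874 \left(-470\right) = -1096 - -410780 = -1096 + 410780 = 409684$)
$l = \frac{22}{559}$ ($l = \frac{44}{1118} = 44 \cdot \frac{1}{1118} = \frac{22}{559} \approx 0.039356$)
$\left(Q{\left(g \right)} + l\right) + E = \left(-21 + \frac{22}{559}\right) + 409684 = - \frac{11717}{559} + 409684 = \frac{229001639}{559}$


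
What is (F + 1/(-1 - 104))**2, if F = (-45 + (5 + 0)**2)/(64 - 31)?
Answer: 56169/148225 ≈ 0.37894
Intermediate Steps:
F = -20/33 (F = (-45 + 5**2)/33 = (-45 + 25)*(1/33) = -20*1/33 = -20/33 ≈ -0.60606)
(F + 1/(-1 - 104))**2 = (-20/33 + 1/(-1 - 104))**2 = (-20/33 + 1/(-105))**2 = (-20/33 - 1/105)**2 = (-237/385)**2 = 56169/148225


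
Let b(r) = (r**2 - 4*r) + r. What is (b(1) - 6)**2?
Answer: 64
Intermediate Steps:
b(r) = r**2 - 3*r
(b(1) - 6)**2 = (1*(-3 + 1) - 6)**2 = (1*(-2) - 6)**2 = (-2 - 6)**2 = (-8)**2 = 64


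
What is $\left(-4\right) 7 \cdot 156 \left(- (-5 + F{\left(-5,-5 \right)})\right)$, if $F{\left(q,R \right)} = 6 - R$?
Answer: $26208$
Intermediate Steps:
$\left(-4\right) 7 \cdot 156 \left(- (-5 + F{\left(-5,-5 \right)})\right) = \left(-4\right) 7 \cdot 156 \left(- (-5 + \left(6 - -5\right))\right) = \left(-28\right) 156 \left(- (-5 + \left(6 + 5\right))\right) = - 4368 \left(- (-5 + 11)\right) = - 4368 \left(\left(-1\right) 6\right) = \left(-4368\right) \left(-6\right) = 26208$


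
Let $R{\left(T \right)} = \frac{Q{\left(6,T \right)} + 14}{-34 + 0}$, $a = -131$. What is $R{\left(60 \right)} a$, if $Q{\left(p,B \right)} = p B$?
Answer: $1441$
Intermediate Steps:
$Q{\left(p,B \right)} = B p$
$R{\left(T \right)} = - \frac{7}{17} - \frac{3 T}{17}$ ($R{\left(T \right)} = \frac{T 6 + 14}{-34 + 0} = \frac{6 T + 14}{-34} = \left(14 + 6 T\right) \left(- \frac{1}{34}\right) = - \frac{7}{17} - \frac{3 T}{17}$)
$R{\left(60 \right)} a = \left(- \frac{7}{17} - \frac{180}{17}\right) \left(-131\right) = \left(-11\right) \left(-131\right) = 1441$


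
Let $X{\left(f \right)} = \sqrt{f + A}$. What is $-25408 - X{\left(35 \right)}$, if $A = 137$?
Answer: $-25408 - 2 \sqrt{43} \approx -25421.0$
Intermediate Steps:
$X{\left(f \right)} = \sqrt{137 + f}$ ($X{\left(f \right)} = \sqrt{f + 137} = \sqrt{137 + f}$)
$-25408 - X{\left(35 \right)} = -25408 - \sqrt{137 + 35} = -25408 - \sqrt{172} = -25408 - 2 \sqrt{43}$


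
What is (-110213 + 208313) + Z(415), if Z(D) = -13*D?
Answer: 92705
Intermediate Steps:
(-110213 + 208313) + Z(415) = (-110213 + 208313) - 13*415 = 98100 - 5395 = 92705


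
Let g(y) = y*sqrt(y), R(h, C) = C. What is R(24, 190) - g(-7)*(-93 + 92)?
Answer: 190 - 7*I*sqrt(7) ≈ 190.0 - 18.52*I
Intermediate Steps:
g(y) = y**(3/2)
R(24, 190) - g(-7)*(-93 + 92) = 190 - (-7)**(3/2)*(-93 + 92) = 190 - (-7*I*sqrt(7))*(-1) = 190 - 7*I*sqrt(7)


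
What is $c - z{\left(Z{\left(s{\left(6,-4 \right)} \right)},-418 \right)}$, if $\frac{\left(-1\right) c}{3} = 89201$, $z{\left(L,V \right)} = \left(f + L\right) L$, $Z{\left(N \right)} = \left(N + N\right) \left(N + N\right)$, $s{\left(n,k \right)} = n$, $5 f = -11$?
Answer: $- \frac{1440111}{5} \approx -2.8802 \cdot 10^{5}$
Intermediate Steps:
$f = - \frac{11}{5}$ ($f = \frac{1}{5} \left(-11\right) = - \frac{11}{5} \approx -2.2$)
$Z{\left(N \right)} = 4 N^{2}$ ($Z{\left(N \right)} = 2 N 2 N = 4 N^{2}$)
$z{\left(L,V \right)} = L \left(- \frac{11}{5} + L\right)$ ($z{\left(L,V \right)} = \left(- \frac{11}{5} + L\right) L = L \left(- \frac{11}{5} + L\right)$)
$c = -267603$ ($c = \left(-3\right) 89201 = -267603$)
$c - z{\left(Z{\left(s{\left(6,-4 \right)} \right)},-418 \right)} = -267603 - \frac{4 \cdot 6^{2} \left(-11 + 5 \cdot 4 \cdot 6^{2}\right)}{5} = -267603 - \frac{4 \cdot 36 \left(-11 + 5 \cdot 4 \cdot 36\right)}{5} = -267603 - \frac{1}{5} \cdot 144 \left(-11 + 5 \cdot 144\right) = -267603 - \frac{1}{5} \cdot 144 \left(-11 + 720\right) = -267603 - \frac{1}{5} \cdot 144 \cdot 709 = -267603 - \frac{102096}{5} = - \frac{1440111}{5}$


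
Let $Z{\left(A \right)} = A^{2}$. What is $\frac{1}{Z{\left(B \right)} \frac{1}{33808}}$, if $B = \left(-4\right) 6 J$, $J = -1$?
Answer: $\frac{2113}{36} \approx 58.694$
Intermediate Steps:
$B = 24$ ($B = \left(-4\right) 6 \left(-1\right) = \left(-24\right) \left(-1\right) = 24$)
$\frac{1}{Z{\left(B \right)} \frac{1}{33808}} = \frac{1}{24^{2} \cdot \frac{1}{33808}} = \frac{1}{576 \cdot \frac{1}{33808}} = \frac{1}{\frac{36}{2113}} = \frac{2113}{36}$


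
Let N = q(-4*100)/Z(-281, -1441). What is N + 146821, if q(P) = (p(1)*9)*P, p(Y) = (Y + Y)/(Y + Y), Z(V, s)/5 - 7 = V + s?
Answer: 50359747/343 ≈ 1.4682e+5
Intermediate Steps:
Z(V, s) = 35 + 5*V + 5*s (Z(V, s) = 35 + 5*(V + s) = 35 + (5*V + 5*s) = 35 + 5*V + 5*s)
p(Y) = 1 (p(Y) = (2*Y)/((2*Y)) = (2*Y)*(1/(2*Y)) = 1)
q(P) = 9*P (q(P) = (1*9)*P = 9*P)
N = 144/343 (N = (9*(-4*100))/(35 + 5*(-281) + 5*(-1441)) = (9*(-400))/(35 - 1405 - 7205) = -3600/(-8575) = -3600*(-1/8575) = 144/343 ≈ 0.41983)
N + 146821 = 144/343 + 146821 = 50359747/343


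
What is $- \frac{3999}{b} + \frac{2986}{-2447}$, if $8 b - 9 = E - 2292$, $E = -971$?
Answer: $\frac{34283990}{3981269} \approx 8.6113$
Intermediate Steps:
$b = - \frac{1627}{4}$ ($b = \frac{9}{8} + \frac{-971 - 2292}{8} = \frac{9}{8} + \frac{1}{8} \left(-3263\right) = \frac{9}{8} - \frac{3263}{8} = - \frac{1627}{4} \approx -406.75$)
$- \frac{3999}{b} + \frac{2986}{-2447} = - \frac{3999}{- \frac{1627}{4}} + \frac{2986}{-2447} = \left(-3999\right) \left(- \frac{4}{1627}\right) + 2986 \left(- \frac{1}{2447}\right) = \frac{15996}{1627} - \frac{2986}{2447} = \frac{34283990}{3981269}$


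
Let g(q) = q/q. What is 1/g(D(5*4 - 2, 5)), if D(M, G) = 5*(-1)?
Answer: 1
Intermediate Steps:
D(M, G) = -5
g(q) = 1
1/g(D(5*4 - 2, 5)) = 1/1 = 1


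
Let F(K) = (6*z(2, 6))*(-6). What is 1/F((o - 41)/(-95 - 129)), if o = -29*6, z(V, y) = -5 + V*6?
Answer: -1/252 ≈ -0.0039683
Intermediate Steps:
z(V, y) = -5 + 6*V
o = -174
F(K) = -252 (F(K) = (6*(-5 + 6*2))*(-6) = (6*(-5 + 12))*(-6) = (6*7)*(-6) = 42*(-6) = -252)
1/F((o - 41)/(-95 - 129)) = 1/(-252) = -1/252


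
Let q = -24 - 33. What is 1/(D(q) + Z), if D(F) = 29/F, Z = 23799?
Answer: 57/1356514 ≈ 4.2019e-5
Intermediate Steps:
q = -57
1/(D(q) + Z) = 1/(29/(-57) + 23799) = 1/(29*(-1/57) + 23799) = 1/(-29/57 + 23799) = 1/(1356514/57) = 57/1356514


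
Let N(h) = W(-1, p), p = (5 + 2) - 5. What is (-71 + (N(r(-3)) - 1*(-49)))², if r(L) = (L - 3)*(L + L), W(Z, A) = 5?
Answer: 289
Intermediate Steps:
p = 2 (p = 7 - 5 = 2)
r(L) = 2*L*(-3 + L) (r(L) = (-3 + L)*(2*L) = 2*L*(-3 + L))
N(h) = 5
(-71 + (N(r(-3)) - 1*(-49)))² = (-71 + (5 - 1*(-49)))² = (-71 + (5 + 49))² = (-71 + 54)² = (-17)² = 289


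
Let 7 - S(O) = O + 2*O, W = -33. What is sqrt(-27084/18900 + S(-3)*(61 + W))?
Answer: sqrt(4923401)/105 ≈ 21.132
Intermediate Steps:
S(O) = 7 - 3*O (S(O) = 7 - (O + 2*O) = 7 - 3*O)
sqrt(-27084/18900 + S(-3)*(61 + W)) = sqrt(-27084/18900 + (7 - 3*(-3))*(61 - 33)) = sqrt(-27084*1/18900 + (7 + 9)*28) = sqrt(-2257/1575 + 16*28) = sqrt(-2257/1575 + 448) = sqrt(703343/1575) = sqrt(4923401)/105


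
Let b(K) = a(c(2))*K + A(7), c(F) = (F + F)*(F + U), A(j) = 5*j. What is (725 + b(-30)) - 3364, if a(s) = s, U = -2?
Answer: -2604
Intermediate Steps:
c(F) = 2*F*(-2 + F) (c(F) = (F + F)*(F - 2) = (2*F)*(-2 + F) = 2*F*(-2 + F))
b(K) = 35 (b(K) = (2*2*(-2 + 2))*K + 5*7 = (2*2*0)*K + 35 = 0*K + 35 = 0 + 35 = 35)
(725 + b(-30)) - 3364 = (725 + 35) - 3364 = 760 - 3364 = -2604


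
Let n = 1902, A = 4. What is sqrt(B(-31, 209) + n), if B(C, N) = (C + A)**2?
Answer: sqrt(2631) ≈ 51.293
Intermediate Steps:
B(C, N) = (4 + C)**2 (B(C, N) = (C + 4)**2 = (4 + C)**2)
sqrt(B(-31, 209) + n) = sqrt((4 - 31)**2 + 1902) = sqrt((-27)**2 + 1902) = sqrt(729 + 1902) = sqrt(2631)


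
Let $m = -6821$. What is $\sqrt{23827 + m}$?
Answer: $\sqrt{17006} \approx 130.41$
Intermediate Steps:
$\sqrt{23827 + m} = \sqrt{23827 - 6821} = \sqrt{17006}$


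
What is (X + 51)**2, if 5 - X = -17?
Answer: 5329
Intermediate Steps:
X = 22 (X = 5 - 1*(-17) = 5 + 17 = 22)
(X + 51)**2 = (22 + 51)**2 = 73**2 = 5329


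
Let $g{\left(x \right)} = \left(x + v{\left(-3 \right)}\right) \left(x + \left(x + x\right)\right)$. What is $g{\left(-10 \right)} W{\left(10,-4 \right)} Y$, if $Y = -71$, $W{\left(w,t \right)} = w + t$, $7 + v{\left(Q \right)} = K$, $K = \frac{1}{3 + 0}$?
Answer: $-213000$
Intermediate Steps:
$K = \frac{1}{3} \approx 0.33333$
$v{\left(Q \right)} = - \frac{20}{3}$ ($v{\left(Q \right)} = -7 + \frac{1}{3} = - \frac{20}{3}$)
$W{\left(w,t \right)} = t + w$
$g{\left(x \right)} = 3 x \left(- \frac{20}{3} + x\right)$ ($g{\left(x \right)} = \left(x - \frac{20}{3}\right) \left(x + \left(x + x\right)\right) = \left(- \frac{20}{3} + x\right) \left(x + 2 x\right) = \left(- \frac{20}{3} + x\right) 3 x = 3 x \left(- \frac{20}{3} + x\right)$)
$g{\left(-10 \right)} W{\left(10,-4 \right)} Y = - 10 \left(-20 + 3 \left(-10\right)\right) \left(-4 + 10\right) \left(-71\right) = - 10 \left(-20 - 30\right) 6 \left(-71\right) = \left(-10\right) \left(-50\right) 6 \left(-71\right) = 500 \cdot 6 \left(-71\right) = 3000 \left(-71\right) = -213000$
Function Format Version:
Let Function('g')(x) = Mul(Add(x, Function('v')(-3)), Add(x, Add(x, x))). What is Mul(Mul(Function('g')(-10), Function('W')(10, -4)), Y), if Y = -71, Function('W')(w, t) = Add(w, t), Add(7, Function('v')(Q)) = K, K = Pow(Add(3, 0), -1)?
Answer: -213000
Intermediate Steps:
K = Rational(1, 3) (K = Pow(3, -1) = Rational(1, 3) ≈ 0.33333)
Function('v')(Q) = Rational(-20, 3) (Function('v')(Q) = Add(-7, Rational(1, 3)) = Rational(-20, 3))
Function('W')(w, t) = Add(t, w)
Function('g')(x) = Mul(3, x, Add(Rational(-20, 3), x)) (Function('g')(x) = Mul(Add(x, Rational(-20, 3)), Add(x, Add(x, x))) = Mul(Add(Rational(-20, 3), x), Add(x, Mul(2, x))) = Mul(Add(Rational(-20, 3), x), Mul(3, x)) = Mul(3, x, Add(Rational(-20, 3), x)))
Mul(Mul(Function('g')(-10), Function('W')(10, -4)), Y) = Mul(Mul(Mul(-10, Add(-20, Mul(3, -10))), Add(-4, 10)), -71) = Mul(Mul(Mul(-10, Add(-20, -30)), 6), -71) = Mul(Mul(Mul(-10, -50), 6), -71) = Mul(Mul(500, 6), -71) = Mul(3000, -71) = -213000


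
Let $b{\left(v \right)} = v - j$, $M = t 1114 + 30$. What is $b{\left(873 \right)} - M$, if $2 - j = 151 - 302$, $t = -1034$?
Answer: $1152566$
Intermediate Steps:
$j = 153$ ($j = 2 - \left(151 - 302\right) = 2 - -151 = 2 + 151 = 153$)
$M = -1151846$ ($M = \left(-1034\right) 1114 + 30 = -1151876 + 30 = -1151846$)
$b{\left(v \right)} = -153 + v$ ($b{\left(v \right)} = v - 153 = -153 + v$)
$b{\left(873 \right)} - M = \left(-153 + 873\right) - -1151846 = 720 + 1151846 = 1152566$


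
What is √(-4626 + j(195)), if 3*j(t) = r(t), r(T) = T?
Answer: I*√4561 ≈ 67.535*I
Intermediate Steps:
j(t) = t/3
√(-4626 + j(195)) = √(-4626 + (⅓)*195) = √(-4626 + 65) = √(-4561) = I*√4561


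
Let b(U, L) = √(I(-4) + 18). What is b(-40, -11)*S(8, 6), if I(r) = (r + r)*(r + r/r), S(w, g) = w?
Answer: 8*√42 ≈ 51.846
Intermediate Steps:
I(r) = 2*r*(1 + r) (I(r) = (2*r)*(r + 1) = (2*r)*(1 + r) = 2*r*(1 + r))
b(U, L) = √42 (b(U, L) = √(2*(-4)*(1 - 4) + 18) = √(2*(-4)*(-3) + 18) = √(24 + 18) = √42)
b(-40, -11)*S(8, 6) = √42*8 = 8*√42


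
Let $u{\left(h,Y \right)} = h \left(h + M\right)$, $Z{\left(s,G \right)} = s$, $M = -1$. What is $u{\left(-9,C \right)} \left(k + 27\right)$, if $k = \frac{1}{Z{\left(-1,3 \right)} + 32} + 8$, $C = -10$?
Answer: $\frac{97740}{31} \approx 3152.9$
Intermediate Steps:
$u{\left(h,Y \right)} = h \left(-1 + h\right)$ ($u{\left(h,Y \right)} = h \left(h - 1\right) = h \left(-1 + h\right)$)
$k = \frac{249}{31}$ ($k = \frac{1}{-1 + 32} + 8 = \frac{1}{31} + 8 = \frac{249}{31} \approx 8.0323$)
$u{\left(-9,C \right)} \left(k + 27\right) = - 9 \left(-1 - 9\right) \left(\frac{249}{31} + 27\right) = \left(-9\right) \left(-10\right) \frac{1086}{31} = 90 \cdot \frac{1086}{31} = \frac{97740}{31}$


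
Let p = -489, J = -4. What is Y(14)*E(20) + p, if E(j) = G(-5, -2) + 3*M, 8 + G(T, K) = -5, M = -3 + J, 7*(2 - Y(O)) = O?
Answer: -489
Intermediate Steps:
Y(O) = 2 - O/7
M = -7 (M = -3 - 4 = -7)
G(T, K) = -13 (G(T, K) = -8 - 5 = -13)
E(j) = -34 (E(j) = -13 + 3*(-7) = -13 - 21 = -34)
Y(14)*E(20) + p = (2 - ⅐*14)*(-34) - 489 = (2 - 2)*(-34) - 489 = 0*(-34) - 489 = 0 - 489 = -489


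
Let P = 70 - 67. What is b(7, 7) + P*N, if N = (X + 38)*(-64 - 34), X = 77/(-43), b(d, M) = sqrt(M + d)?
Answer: -457758/43 + sqrt(14) ≈ -10642.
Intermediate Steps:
X = -77/43 (X = 77*(-1/43) = -77/43 ≈ -1.7907)
N = -152586/43 (N = (-77/43 + 38)*(-64 - 34) = (1557/43)*(-98) = -152586/43 ≈ -3548.5)
P = 3
b(7, 7) + P*N = sqrt(7 + 7) + 3*(-152586/43) = sqrt(14) - 457758/43 = -457758/43 + sqrt(14)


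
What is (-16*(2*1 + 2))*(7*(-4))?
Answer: 1792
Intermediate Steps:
(-16*(2*1 + 2))*(7*(-4)) = -16*(2 + 2)*(-28) = -16*4*(-28) = -64*(-28) = 1792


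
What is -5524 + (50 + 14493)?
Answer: 9019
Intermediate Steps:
-5524 + (50 + 14493) = -5524 + 14543 = 9019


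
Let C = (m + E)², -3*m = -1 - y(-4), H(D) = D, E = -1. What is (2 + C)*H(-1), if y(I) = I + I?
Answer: -118/9 ≈ -13.111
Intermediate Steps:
y(I) = 2*I
m = -7/3 (m = -(-1 - 2*(-4))/3 = -(-1 - 1*(-8))/3 = -(-1 + 8)/3 = -⅓*7 = -7/3 ≈ -2.3333)
C = 100/9 (C = (-7/3 - 1)² = (-10/3)² = 100/9 ≈ 11.111)
(2 + C)*H(-1) = (2 + 100/9)*(-1) = (118/9)*(-1) = -118/9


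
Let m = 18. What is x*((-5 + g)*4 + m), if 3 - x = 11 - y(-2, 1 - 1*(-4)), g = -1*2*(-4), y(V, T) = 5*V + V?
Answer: -600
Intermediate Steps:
y(V, T) = 6*V
g = 8 (g = -2*(-4) = 8)
x = -20 (x = 3 - (11 - 6*(-2)) = 3 - (11 - 1*(-12)) = 3 - (11 + 12) = 3 - 1*23 = 3 - 23 = -20)
x*((-5 + g)*4 + m) = -20*((-5 + 8)*4 + 18) = -20*(3*4 + 18) = -20*(12 + 18) = -20*30 = -600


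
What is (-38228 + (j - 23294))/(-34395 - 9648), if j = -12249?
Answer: 73771/44043 ≈ 1.6750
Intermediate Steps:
(-38228 + (j - 23294))/(-34395 - 9648) = (-38228 + (-12249 - 23294))/(-34395 - 9648) = (-38228 - 35543)/(-44043) = -73771*(-1/44043) = 73771/44043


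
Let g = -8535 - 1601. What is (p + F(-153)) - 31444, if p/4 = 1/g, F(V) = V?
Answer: -80066799/2534 ≈ -31597.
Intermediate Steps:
g = -10136
p = -1/2534 (p = 4/(-10136) = 4*(-1/10136) = -1/2534 ≈ -0.00039463)
(p + F(-153)) - 31444 = (-1/2534 - 153) - 31444 = -387703/2534 - 31444 = -80066799/2534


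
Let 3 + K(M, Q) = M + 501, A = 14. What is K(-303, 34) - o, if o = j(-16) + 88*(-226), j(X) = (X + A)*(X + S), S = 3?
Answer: 20057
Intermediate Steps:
j(X) = (3 + X)*(14 + X) (j(X) = (X + 14)*(X + 3) = (14 + X)*(3 + X) = (3 + X)*(14 + X))
K(M, Q) = 498 + M (K(M, Q) = -3 + (M + 501) = -3 + (501 + M) = 498 + M)
o = -19862 (o = (42 + (-16)² + 17*(-16)) + 88*(-226) = (42 + 256 - 272) - 19888 = 26 - 19888 = -19862)
K(-303, 34) - o = (498 - 303) - 1*(-19862) = 195 + 19862 = 20057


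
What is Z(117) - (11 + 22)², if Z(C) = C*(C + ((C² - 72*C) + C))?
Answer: 642294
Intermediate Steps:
Z(C) = C*(C² - 70*C) (Z(C) = C*(C + (C² - 71*C)) = C*(C² - 70*C))
Z(117) - (11 + 22)² = 117²*(-70 + 117) - (11 + 22)² = 13689*47 - 1*33² = 643383 - 1*1089 = 643383 - 1089 = 642294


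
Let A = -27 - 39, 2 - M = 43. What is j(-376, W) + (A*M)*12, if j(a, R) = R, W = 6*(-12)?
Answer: 32400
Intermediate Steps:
M = -41 (M = 2 - 1*43 = 2 - 43 = -41)
A = -66
W = -72
j(-376, W) + (A*M)*12 = -72 - 66*(-41)*12 = -72 + 2706*12 = -72 + 32472 = 32400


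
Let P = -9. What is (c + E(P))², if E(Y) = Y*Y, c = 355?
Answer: 190096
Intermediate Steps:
E(Y) = Y²
(c + E(P))² = (355 + (-9)²)² = (355 + 81)² = 436² = 190096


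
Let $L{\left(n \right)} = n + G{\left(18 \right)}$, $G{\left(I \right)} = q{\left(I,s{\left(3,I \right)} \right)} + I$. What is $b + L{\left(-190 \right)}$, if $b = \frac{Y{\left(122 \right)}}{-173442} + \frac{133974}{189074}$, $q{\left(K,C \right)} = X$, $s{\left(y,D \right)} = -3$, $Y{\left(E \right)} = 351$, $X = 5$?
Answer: $- \frac{908887148117}{5465562118} \approx -166.29$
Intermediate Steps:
$q{\left(K,C \right)} = 5$
$G{\left(I \right)} = 5 + I$
$L{\left(n \right)} = 23 + n$ ($L{\left(n \right)} = n + \left(5 + 18\right) = n + 23 = 23 + n$)
$b = \frac{3861725589}{5465562118}$ ($b = \frac{351}{-173442} + \frac{133974}{189074} = 351 \left(- \frac{1}{173442}\right) + 133974 \cdot \frac{1}{189074} = - \frac{117}{57814} + \frac{66987}{94537} = \frac{3861725589}{5465562118} \approx 0.70656$)
$b + L{\left(-190 \right)} = \frac{3861725589}{5465562118} + \left(23 - 190\right) = \frac{3861725589}{5465562118} - 167 = - \frac{908887148117}{5465562118}$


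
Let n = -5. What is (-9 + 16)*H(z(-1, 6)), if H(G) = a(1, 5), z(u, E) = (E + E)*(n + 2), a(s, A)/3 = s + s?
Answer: 42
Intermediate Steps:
a(s, A) = 6*s (a(s, A) = 3*(s + s) = 3*(2*s) = 6*s)
z(u, E) = -6*E (z(u, E) = (E + E)*(-5 + 2) = (2*E)*(-3) = -6*E)
H(G) = 6 (H(G) = 6*1 = 6)
(-9 + 16)*H(z(-1, 6)) = (-9 + 16)*6 = 7*6 = 42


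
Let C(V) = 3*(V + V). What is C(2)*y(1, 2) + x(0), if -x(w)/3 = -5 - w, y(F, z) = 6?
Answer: 87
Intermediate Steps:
x(w) = 15 + 3*w (x(w) = -3*(-5 - w) = 15 + 3*w)
C(V) = 6*V (C(V) = 3*(2*V) = 6*V)
C(2)*y(1, 2) + x(0) = (6*2)*6 + (15 + 3*0) = 12*6 + (15 + 0) = 72 + 15 = 87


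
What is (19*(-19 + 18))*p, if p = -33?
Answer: 627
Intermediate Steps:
(19*(-19 + 18))*p = (19*(-19 + 18))*(-33) = (19*(-1))*(-33) = -19*(-33) = 627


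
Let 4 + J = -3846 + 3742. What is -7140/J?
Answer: 595/9 ≈ 66.111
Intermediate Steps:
J = -108 (J = -4 + (-3846 + 3742) = -4 - 104 = -108)
-7140/J = -7140/(-108) = -7140*(-1/108) = 595/9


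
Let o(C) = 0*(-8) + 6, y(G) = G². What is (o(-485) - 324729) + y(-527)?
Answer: -46994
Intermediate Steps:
o(C) = 6 (o(C) = 0 + 6 = 6)
(o(-485) - 324729) + y(-527) = (6 - 324729) + (-527)² = -324723 + 277729 = -46994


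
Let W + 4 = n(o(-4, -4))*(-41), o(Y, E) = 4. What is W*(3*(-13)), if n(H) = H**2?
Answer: 25740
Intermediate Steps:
W = -660 (W = -4 + 4**2*(-41) = -4 + 16*(-41) = -4 - 656 = -660)
W*(3*(-13)) = -1980*(-13) = -660*(-39) = 25740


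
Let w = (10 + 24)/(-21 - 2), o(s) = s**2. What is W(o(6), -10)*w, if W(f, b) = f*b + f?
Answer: 11016/23 ≈ 478.96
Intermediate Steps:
W(f, b) = f + b*f (W(f, b) = b*f + f = f + b*f)
w = -34/23 (w = 34/(-23) = 34*(-1/23) = -34/23 ≈ -1.4783)
W(o(6), -10)*w = (6**2*(1 - 10))*(-34/23) = (36*(-9))*(-34/23) = -324*(-34/23) = 11016/23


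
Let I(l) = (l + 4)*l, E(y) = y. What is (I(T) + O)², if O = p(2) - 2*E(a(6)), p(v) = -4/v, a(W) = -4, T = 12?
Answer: 39204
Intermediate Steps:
O = 6 (O = -4/2 - 2*(-4) = -4*½ + 8 = -2 + 8 = 6)
I(l) = l*(4 + l) (I(l) = (4 + l)*l = l*(4 + l))
(I(T) + O)² = (12*(4 + 12) + 6)² = (12*16 + 6)² = (192 + 6)² = 198² = 39204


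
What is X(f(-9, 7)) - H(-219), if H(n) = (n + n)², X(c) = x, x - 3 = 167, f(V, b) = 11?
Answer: -191674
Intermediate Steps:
x = 170 (x = 3 + 167 = 170)
X(c) = 170
H(n) = 4*n² (H(n) = (2*n)² = 4*n²)
X(f(-9, 7)) - H(-219) = 170 - 4*(-219)² = 170 - 4*47961 = 170 - 1*191844 = 170 - 191844 = -191674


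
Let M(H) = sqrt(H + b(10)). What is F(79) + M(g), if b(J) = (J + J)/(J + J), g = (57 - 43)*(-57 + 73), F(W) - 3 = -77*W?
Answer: -6065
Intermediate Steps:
F(W) = 3 - 77*W
g = 224 (g = 14*16 = 224)
b(J) = 1 (b(J) = (2*J)/((2*J)) = (2*J)*(1/(2*J)) = 1)
M(H) = sqrt(1 + H) (M(H) = sqrt(H + 1) = sqrt(1 + H))
F(79) + M(g) = (3 - 77*79) + sqrt(1 + 224) = (3 - 6083) + sqrt(225) = -6080 + 15 = -6065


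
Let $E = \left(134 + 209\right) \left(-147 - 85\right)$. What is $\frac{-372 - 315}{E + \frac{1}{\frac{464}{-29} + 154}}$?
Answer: $\frac{94806}{10981487} \approx 0.0086333$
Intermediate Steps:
$E = -79576$ ($E = 343 \left(-232\right) = -79576$)
$\frac{-372 - 315}{E + \frac{1}{\frac{464}{-29} + 154}} = \frac{-372 - 315}{-79576 + \frac{1}{\frac{464}{-29} + 154}} = - \frac{687}{-79576 + \frac{1}{464 \left(- \frac{1}{29}\right) + 154}} = - \frac{687}{-79576 + \frac{1}{-16 + 154}} = - \frac{687}{-79576 + \frac{1}{138}} = - \frac{687}{- \frac{10981487}{138}} = \left(-687\right) \left(- \frac{138}{10981487}\right) = \frac{94806}{10981487}$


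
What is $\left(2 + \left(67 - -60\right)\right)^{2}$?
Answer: $16641$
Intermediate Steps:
$\left(2 + \left(67 - -60\right)\right)^{2} = \left(2 + \left(67 + 60\right)\right)^{2} = \left(2 + 127\right)^{2} = 129^{2} = 16641$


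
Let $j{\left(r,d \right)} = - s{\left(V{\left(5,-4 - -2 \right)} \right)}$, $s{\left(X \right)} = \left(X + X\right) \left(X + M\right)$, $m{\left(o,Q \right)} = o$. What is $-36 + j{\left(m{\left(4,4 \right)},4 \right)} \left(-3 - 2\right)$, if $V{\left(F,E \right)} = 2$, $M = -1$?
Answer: $-16$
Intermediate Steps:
$s{\left(X \right)} = 2 X \left(-1 + X\right)$ ($s{\left(X \right)} = \left(X + X\right) \left(X - 1\right) = 2 X \left(-1 + X\right)$)
$j{\left(r,d \right)} = -4$ ($j{\left(r,d \right)} = - 2 \cdot 2 \left(-1 + 2\right) = - 2 \cdot 2 \cdot 1 = \left(-1\right) 4 = -4$)
$-36 + j{\left(m{\left(4,4 \right)},4 \right)} \left(-3 - 2\right) = -36 - 4 \left(-3 - 2\right) = -36 - -20 = -36 + 20 = -16$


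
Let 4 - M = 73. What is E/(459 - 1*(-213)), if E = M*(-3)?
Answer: 69/224 ≈ 0.30804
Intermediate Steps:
M = -69 (M = 4 - 1*73 = 4 - 73 = -69)
E = 207 (E = -69*(-3) = 207)
E/(459 - 1*(-213)) = 207/(459 - 1*(-213)) = 207/(459 + 213) = 207/672 = 207*(1/672) = 69/224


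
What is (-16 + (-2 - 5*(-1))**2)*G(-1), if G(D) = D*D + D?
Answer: 0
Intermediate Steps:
G(D) = D + D**2 (G(D) = D**2 + D = D + D**2)
(-16 + (-2 - 5*(-1))**2)*G(-1) = (-16 + (-2 - 5*(-1))**2)*(-(1 - 1)) = (-16 + (-2 + 5)**2)*(-1*0) = (-16 + 3**2)*0 = (-16 + 9)*0 = -7*0 = 0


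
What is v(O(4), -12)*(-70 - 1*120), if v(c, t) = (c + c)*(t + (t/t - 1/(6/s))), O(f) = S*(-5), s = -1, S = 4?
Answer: -247000/3 ≈ -82333.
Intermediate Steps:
O(f) = -20 (O(f) = 4*(-5) = -20)
v(c, t) = 2*c*(7/6 + t) (v(c, t) = (c + c)*(t + (t/t - 1/(6/(-1)))) = (2*c)*(t + (1 - 1/(6*(-1)))) = (2*c)*(t + (1 - 1/(-6))) = (2*c)*(t + (1 - 1*(-⅙))) = (2*c)*(t + (1 + ⅙)) = (2*c)*(t + 7/6) = (2*c)*(7/6 + t) = 2*c*(7/6 + t))
v(O(4), -12)*(-70 - 1*120) = ((⅓)*(-20)*(7 + 6*(-12)))*(-70 - 1*120) = ((⅓)*(-20)*(7 - 72))*(-70 - 120) = ((⅓)*(-20)*(-65))*(-190) = (1300/3)*(-190) = -247000/3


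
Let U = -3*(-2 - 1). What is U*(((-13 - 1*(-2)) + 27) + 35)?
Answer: 459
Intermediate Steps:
U = 9 (U = -3*(-3) = 9)
U*(((-13 - 1*(-2)) + 27) + 35) = 9*(((-13 - 1*(-2)) + 27) + 35) = 9*(((-13 + 2) + 27) + 35) = 9*((-11 + 27) + 35) = 9*(16 + 35) = 9*51 = 459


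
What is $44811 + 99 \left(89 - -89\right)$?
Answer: $62433$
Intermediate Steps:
$44811 + 99 \left(89 - -89\right) = 44811 + 99 \left(89 + 89\right) = 44811 + 99 \cdot 178 = 44811 + 17622 = 62433$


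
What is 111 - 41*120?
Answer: -4809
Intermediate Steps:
111 - 41*120 = 111 - 4920 = -4809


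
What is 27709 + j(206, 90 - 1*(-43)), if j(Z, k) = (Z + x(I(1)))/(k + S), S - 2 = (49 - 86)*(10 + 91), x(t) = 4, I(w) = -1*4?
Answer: 49903804/1801 ≈ 27709.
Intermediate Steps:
I(w) = -4
S = -3735 (S = 2 + (49 - 86)*(10 + 91) = 2 - 37*101 = 2 - 3737 = -3735)
j(Z, k) = (4 + Z)/(-3735 + k) (j(Z, k) = (Z + 4)/(k - 3735) = (4 + Z)/(-3735 + k))
27709 + j(206, 90 - 1*(-43)) = 27709 + (4 + 206)/(-3735 + (90 - 1*(-43))) = 27709 + 210/(-3735 + (90 + 43)) = 27709 + 210/(-3735 + 133) = 27709 + 210/(-3602) = 27709 - 1/3602*210 = 27709 - 105/1801 = 49903804/1801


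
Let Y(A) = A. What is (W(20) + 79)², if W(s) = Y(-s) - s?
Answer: 1521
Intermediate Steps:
W(s) = -2*s (W(s) = -s - s = -2*s)
(W(20) + 79)² = (-2*20 + 79)² = (-40 + 79)² = 39² = 1521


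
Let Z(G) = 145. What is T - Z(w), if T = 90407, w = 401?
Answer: 90262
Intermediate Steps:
T - Z(w) = 90407 - 1*145 = 90407 - 145 = 90262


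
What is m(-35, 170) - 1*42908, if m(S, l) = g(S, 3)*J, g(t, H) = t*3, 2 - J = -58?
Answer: -49208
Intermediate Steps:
J = 60 (J = 2 - 1*(-58) = 2 + 58 = 60)
g(t, H) = 3*t
m(S, l) = 180*S (m(S, l) = (3*S)*60 = 180*S)
m(-35, 170) - 1*42908 = 180*(-35) - 1*42908 = -6300 - 42908 = -49208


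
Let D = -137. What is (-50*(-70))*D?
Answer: -479500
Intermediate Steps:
(-50*(-70))*D = -50*(-70)*(-137) = 3500*(-137) = -479500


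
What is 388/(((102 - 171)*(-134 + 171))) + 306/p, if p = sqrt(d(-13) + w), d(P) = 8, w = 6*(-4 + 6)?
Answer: -388/2553 + 153*sqrt(5)/5 ≈ 68.272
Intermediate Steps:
w = 12 (w = 6*2 = 12)
p = 2*sqrt(5) (p = sqrt(8 + 12) = sqrt(20) = 2*sqrt(5) ≈ 4.4721)
388/(((102 - 171)*(-134 + 171))) + 306/p = 388/(((102 - 171)*(-134 + 171))) + 306/((2*sqrt(5))) = 388/((-69*37)) + 306*(sqrt(5)/10) = 388/(-2553) + 153*sqrt(5)/5 = 388*(-1/2553) + 153*sqrt(5)/5 = -388/2553 + 153*sqrt(5)/5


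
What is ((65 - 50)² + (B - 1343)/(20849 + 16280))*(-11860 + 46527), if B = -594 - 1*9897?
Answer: 289198735397/37129 ≈ 7.7890e+6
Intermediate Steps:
B = -10491 (B = -594 - 9897 = -10491)
((65 - 50)² + (B - 1343)/(20849 + 16280))*(-11860 + 46527) = ((65 - 50)² + (-10491 - 1343)/(20849 + 16280))*(-11860 + 46527) = (15² - 11834/37129)*34667 = (225 - 11834*1/37129)*34667 = (225 - 11834/37129)*34667 = (8342191/37129)*34667 = 289198735397/37129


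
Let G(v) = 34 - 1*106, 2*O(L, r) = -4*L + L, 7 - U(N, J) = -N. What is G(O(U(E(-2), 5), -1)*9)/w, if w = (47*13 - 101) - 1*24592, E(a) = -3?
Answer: 36/12041 ≈ 0.0029898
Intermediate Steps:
U(N, J) = 7 + N (U(N, J) = 7 - (-1)*N = 7 + N)
O(L, r) = -3*L/2 (O(L, r) = (-4*L + L)/2 = (-3*L)/2 = -3*L/2)
G(v) = -72 (G(v) = 34 - 106 = -72)
w = -24082 (w = (611 - 101) - 24592 = 510 - 24592 = -24082)
G(O(U(E(-2), 5), -1)*9)/w = -72/(-24082) = -72*(-1/24082) = 36/12041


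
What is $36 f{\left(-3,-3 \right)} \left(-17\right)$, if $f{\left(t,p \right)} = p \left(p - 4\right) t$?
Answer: $38556$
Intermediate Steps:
$f{\left(t,p \right)} = p t \left(-4 + p\right)$ ($f{\left(t,p \right)} = p \left(p - 4\right) t = p \left(-4 + p\right) t = p t \left(-4 + p\right)$)
$36 f{\left(-3,-3 \right)} \left(-17\right) = 36 \left(\left(-3\right) \left(-3\right) \left(-4 - 3\right)\right) \left(-17\right) = 36 \left(\left(-3\right) \left(-3\right) \left(-7\right)\right) \left(-17\right) = 36 \left(-63\right) \left(-17\right) = \left(-2268\right) \left(-17\right) = 38556$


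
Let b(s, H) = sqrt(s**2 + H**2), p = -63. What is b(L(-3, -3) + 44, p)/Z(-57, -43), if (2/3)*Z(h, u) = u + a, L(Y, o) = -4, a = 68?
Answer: 2*sqrt(5569)/75 ≈ 1.9900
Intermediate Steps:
Z(h, u) = 102 + 3*u/2 (Z(h, u) = 3*(u + 68)/2 = 3*(68 + u)/2 = 102 + 3*u/2)
b(s, H) = sqrt(H**2 + s**2)
b(L(-3, -3) + 44, p)/Z(-57, -43) = sqrt((-63)**2 + (-4 + 44)**2)/(102 + (3/2)*(-43)) = sqrt(3969 + 40**2)/(102 - 129/2) = sqrt(3969 + 1600)/(75/2) = sqrt(5569)*(2/75) = 2*sqrt(5569)/75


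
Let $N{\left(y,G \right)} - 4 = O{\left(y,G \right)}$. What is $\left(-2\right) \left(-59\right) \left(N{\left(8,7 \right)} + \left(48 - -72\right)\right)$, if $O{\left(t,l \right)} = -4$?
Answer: $14160$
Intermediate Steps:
$N{\left(y,G \right)} = 0$ ($N{\left(y,G \right)} = 4 - 4 = 0$)
$\left(-2\right) \left(-59\right) \left(N{\left(8,7 \right)} + \left(48 - -72\right)\right) = \left(-2\right) \left(-59\right) \left(0 + \left(48 - -72\right)\right) = 118 \left(0 + \left(48 + 72\right)\right) = 118 \left(0 + 120\right) = 118 \cdot 120 = 14160$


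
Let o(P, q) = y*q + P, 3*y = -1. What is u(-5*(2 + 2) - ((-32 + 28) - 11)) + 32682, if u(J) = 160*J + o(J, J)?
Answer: 95636/3 ≈ 31879.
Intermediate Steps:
y = -⅓ (y = (⅓)*(-1) = -⅓ ≈ -0.33333)
o(P, q) = P - q/3 (o(P, q) = -q/3 + P = P - q/3)
u(J) = 482*J/3 (u(J) = 160*J + (J - J/3) = 160*J + 2*J/3 = 482*J/3)
u(-5*(2 + 2) - ((-32 + 28) - 11)) + 32682 = 482*(-5*(2 + 2) - ((-32 + 28) - 11))/3 + 32682 = 482*(-5*4 - (-4 - 11))/3 + 32682 = 482*(-20 - 1*(-15))/3 + 32682 = 482*(-20 + 15)/3 + 32682 = (482/3)*(-5) + 32682 = -2410/3 + 32682 = 95636/3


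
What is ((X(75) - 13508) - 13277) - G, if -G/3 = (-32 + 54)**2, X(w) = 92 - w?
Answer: -25316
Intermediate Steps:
G = -1452 (G = -3*(-32 + 54)**2 = -3*22**2 = -3*484 = -1452)
((X(75) - 13508) - 13277) - G = (((92 - 1*75) - 13508) - 13277) - 1*(-1452) = (((92 - 75) - 13508) - 13277) + 1452 = ((17 - 13508) - 13277) + 1452 = (-13491 - 13277) + 1452 = -26768 + 1452 = -25316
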